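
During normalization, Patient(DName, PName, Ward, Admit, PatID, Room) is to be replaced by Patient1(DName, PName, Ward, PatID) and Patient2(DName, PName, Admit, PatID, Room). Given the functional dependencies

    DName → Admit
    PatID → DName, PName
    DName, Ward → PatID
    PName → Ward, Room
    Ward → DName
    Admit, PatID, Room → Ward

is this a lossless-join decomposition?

Yes

Common attributes: Patient1 ∩ Patient2 = {DName, PName, PatID}.
Closure of {DName, PName, PatID}: DName → Admit applies, adding Admit; PName → Ward, Room applies, adding Ward, Room. So (DName, PName, PatID)⁺ = {DName, PName, Ward, Admit, PatID, Room}.
This closure contains every attribute of Patient1, so Patient1 ∩ Patient2 → Patient1. The join is lossless.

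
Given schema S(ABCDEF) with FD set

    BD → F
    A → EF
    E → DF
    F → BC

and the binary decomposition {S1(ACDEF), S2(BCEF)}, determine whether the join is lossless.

Yes

Common attributes: S1 ∩ S2 = {CEF}.
Closure of {CEF}: E → DF applies, adding D; F → BC applies, adding B. So (CEF)⁺ = {BCDEF}.
This closure contains every attribute of S2, so S1 ∩ S2 → S2. The join is lossless.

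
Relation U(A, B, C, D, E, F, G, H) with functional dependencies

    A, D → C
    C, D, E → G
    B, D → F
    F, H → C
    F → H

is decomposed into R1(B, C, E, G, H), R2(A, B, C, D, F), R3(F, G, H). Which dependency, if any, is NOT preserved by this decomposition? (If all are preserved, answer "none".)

Check C, D, E → G: no single fragment contains all of {C, D, E, G}, and the restricted closure of {C, D, E} across the fragments never reaches {G}.
A, D → C is preserved.
B, D → F is preserved.
F, H → C is preserved.
F → H is preserved.

C, D, E → G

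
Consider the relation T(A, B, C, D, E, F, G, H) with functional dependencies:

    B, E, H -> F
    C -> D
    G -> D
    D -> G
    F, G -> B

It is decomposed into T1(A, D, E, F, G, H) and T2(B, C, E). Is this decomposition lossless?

Common attributes: T1 ∩ T2 = {E}.
No dependency enlarges {E}, so (E)⁺ = {E}.
The closure contains neither all of T1 = {A, D, E, F, G, H} nor all of T2 = {B, C, E}, so the common attributes are not a superkey of either fragment. The join is lossy.

No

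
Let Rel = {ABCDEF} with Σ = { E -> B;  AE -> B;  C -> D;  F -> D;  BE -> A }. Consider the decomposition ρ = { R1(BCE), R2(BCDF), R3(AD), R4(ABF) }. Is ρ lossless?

Chase test. Columns are ABCDEF; row i has aⱼ where attribute j ∈ Ri, else bᵢⱼ.
Initial tableau (one row per fragment):
  row 1: b11 a2 a3 b14 a5 b16
  row 2: b21 a2 a3 a4 b25 a6
  row 3: a1 b32 b33 a4 b35 b36
  row 4: a1 a2 b43 b44 b45 a6
Rows 1 and 2 agree on C; apply C→D and equate their D entries.
Rows 2 and 4 agree on F; apply F→D and equate their D entries.
No row becomes fully distinguished — the join is lossy.

No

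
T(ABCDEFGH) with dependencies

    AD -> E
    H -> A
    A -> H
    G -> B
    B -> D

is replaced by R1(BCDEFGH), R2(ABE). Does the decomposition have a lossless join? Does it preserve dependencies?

lossy and not dependency-preserving

Lossless test: (BE)⁺ = {BDE}, which is a superkey of neither fragment — lossy.
Dependency preservation: the restricted closure of {AD} across the fragments never reaches {E}, so AD → E cannot be enforced without a join — not preserved.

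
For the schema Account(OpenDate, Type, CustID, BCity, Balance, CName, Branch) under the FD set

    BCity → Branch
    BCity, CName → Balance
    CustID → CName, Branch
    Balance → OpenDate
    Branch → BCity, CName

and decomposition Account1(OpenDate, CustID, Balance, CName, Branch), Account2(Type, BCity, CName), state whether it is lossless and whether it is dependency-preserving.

Lossless test: (CName)⁺ = {CName}, which is a superkey of neither fragment — lossy.
Dependency preservation: the restricted closure of {BCity} across the fragments never reaches {Branch}, so BCity → Branch cannot be enforced without a join — not preserved.

lossy and not dependency-preserving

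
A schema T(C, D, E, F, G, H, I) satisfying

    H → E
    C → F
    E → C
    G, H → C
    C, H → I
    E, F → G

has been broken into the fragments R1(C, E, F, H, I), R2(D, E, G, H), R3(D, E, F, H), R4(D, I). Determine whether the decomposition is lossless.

Yes

Chase test. Columns are C, D, E, F, G, H, I; row i has aⱼ where attribute j ∈ Ri, else bᵢⱼ.
Initial tableau (one row per fragment):
  row 1: a1 b12 a3 a4 b15 a6 a7
  row 2: b21 a2 a3 b24 a5 a6 b27
  row 3: b31 a2 a3 a4 b35 a6 b37
  row 4: b41 a2 b43 b44 b45 b46 a7
Rows 1 and 2 agree on E; apply E→C and equate their C entries.
Rows 1 and 3 agree on E; apply E→C and equate their C entries.
Rows 1 and 2 agree on C, H; apply C, H→I and equate their I entries.
Rows 1 and 3 agree on C, H; apply C, H→I and equate their I entries.
Rows 1 and 3 agree on E, F; apply E, F→G and equate their G entries.
Rows 1 and 2 agree on C; apply C→F and equate their F entries.
Rows 1 and 2 agree on E, F; apply E, F→G and equate their G entries.
Row 2 is now all distinguished symbols — the join is lossless.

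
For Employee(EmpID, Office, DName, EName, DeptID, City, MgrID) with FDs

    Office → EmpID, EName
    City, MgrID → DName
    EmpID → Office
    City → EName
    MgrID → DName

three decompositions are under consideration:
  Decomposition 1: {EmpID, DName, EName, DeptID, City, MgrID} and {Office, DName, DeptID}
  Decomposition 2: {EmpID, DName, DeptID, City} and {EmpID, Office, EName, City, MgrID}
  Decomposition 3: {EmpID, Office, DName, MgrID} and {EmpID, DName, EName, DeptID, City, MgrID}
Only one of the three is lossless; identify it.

Decomposition 3

Decomposition 1: common = {DName, DeptID}, closure = {DName, DeptID} → lossy.
Decomposition 2: common = {EmpID, City}, closure = {EmpID, Office, EName, City} → lossy.
Decomposition 3: common = {EmpID, DName, MgrID}, closure = {EmpID, Office, DName, EName, MgrID} → lossless.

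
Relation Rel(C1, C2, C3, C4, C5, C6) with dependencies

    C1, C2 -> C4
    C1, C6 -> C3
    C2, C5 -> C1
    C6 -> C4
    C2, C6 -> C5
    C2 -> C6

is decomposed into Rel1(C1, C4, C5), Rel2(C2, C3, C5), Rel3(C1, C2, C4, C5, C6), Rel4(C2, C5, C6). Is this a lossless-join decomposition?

Yes

Chase test. Columns are C1, C2, C3, C4, C5, C6; row i has aⱼ where attribute j ∈ Reli, else bᵢⱼ.
Initial tableau (one row per fragment):
  row 1: a1 b12 b13 a4 a5 b16
  row 2: b21 a2 a3 b24 a5 b26
  row 3: a1 a2 b33 a4 a5 a6
  row 4: b41 a2 b43 b44 a5 a6
Rows 2 and 3 agree on C2, C5; apply C2, C5→C1 and equate their C1 entries.
Rows 2 and 4 agree on C2, C5; apply C2, C5→C1 and equate their C1 entries.
Rows 3 and 4 agree on C6; apply C6→C4 and equate their C4 entries.
Rows 2 and 3 agree on C2; apply C2→C6 and equate their C6 entries.
Rows 2 and 3 agree on C1, C2; apply C1, C2→C4 and equate their C4 entries.
Rows 2 and 3 agree on C1, C6; apply C1, C6→C3 and equate their C3 entries.
Rows 2 and 4 agree on C1, C6; apply C1, C6→C3 and equate their C3 entries.
Row 2 is now all distinguished symbols — the join is lossless.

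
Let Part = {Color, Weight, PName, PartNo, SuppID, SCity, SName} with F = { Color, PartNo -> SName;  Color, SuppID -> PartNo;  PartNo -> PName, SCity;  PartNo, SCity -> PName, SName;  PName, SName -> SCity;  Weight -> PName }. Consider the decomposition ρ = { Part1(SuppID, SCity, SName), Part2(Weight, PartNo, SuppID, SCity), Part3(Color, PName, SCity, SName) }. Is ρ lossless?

Chase test. Columns are Color, Weight, PName, PartNo, SuppID, SCity, SName; row i has aⱼ where attribute j ∈ Parti, else bᵢⱼ.
Initial tableau (one row per fragment):
  row 1: b11 b12 b13 b14 a5 a6 a7
  row 2: b21 a2 b23 a4 a5 a6 b27
  row 3: a1 b32 a3 b34 b35 a6 a7
No row becomes fully distinguished — the join is lossy.

No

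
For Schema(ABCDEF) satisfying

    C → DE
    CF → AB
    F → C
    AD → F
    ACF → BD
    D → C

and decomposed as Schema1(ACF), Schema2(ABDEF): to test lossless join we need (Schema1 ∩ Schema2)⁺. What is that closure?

Schema1 ∩ Schema2 = {AF}.
F → C applies, adding C
ACF → BD applies, adding BD
C → DE applies, adding E
Closure: {ABCDEF}.

ABCDEF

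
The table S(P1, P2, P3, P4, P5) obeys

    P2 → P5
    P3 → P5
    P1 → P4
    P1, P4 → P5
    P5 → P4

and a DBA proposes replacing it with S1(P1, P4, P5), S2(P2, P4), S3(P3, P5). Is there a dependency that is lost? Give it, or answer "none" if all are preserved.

P2 → P5

Check P2 → P5: no single fragment contains all of {P2, P5}, and the restricted closure of {P2} across the fragments never reaches {P5}.
P3 → P5 is preserved.
P1 → P4 is preserved.
P1, P4 → P5 is preserved.
P5 → P4 is preserved.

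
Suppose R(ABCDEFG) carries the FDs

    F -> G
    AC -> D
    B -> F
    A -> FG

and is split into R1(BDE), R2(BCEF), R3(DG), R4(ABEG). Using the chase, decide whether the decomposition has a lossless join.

No

Chase test. Columns are ABCDEFG; row i has aⱼ where attribute j ∈ Ri, else bᵢⱼ.
Initial tableau (one row per fragment):
  row 1: b11 a2 b13 a4 a5 b16 b17
  row 2: b21 a2 a3 b24 a5 a6 b27
  row 3: b31 b32 b33 a4 b35 b36 a7
  row 4: a1 a2 b43 b44 a5 b46 a7
Rows 1 and 2 agree on B; apply B→F and equate their F entries.
Rows 1 and 4 agree on B; apply B→F and equate their F entries.
Rows 1 and 2 agree on F; apply F→G and equate their G entries.
Rows 1 and 4 agree on F; apply F→G and equate their G entries.
No row becomes fully distinguished — the join is lossy.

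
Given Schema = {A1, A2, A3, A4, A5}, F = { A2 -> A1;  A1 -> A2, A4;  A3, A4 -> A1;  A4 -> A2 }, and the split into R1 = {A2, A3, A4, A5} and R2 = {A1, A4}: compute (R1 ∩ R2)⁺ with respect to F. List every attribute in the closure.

R1 ∩ R2 = {A4}.
A4 → A2 applies, adding A2
A2 → A1 applies, adding A1
Closure: {A1, A2, A4}.

A1, A2, A4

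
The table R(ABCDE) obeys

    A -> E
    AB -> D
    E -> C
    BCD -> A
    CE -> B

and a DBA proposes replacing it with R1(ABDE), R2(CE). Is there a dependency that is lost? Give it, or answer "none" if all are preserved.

Check BCD → A: no single fragment contains all of {ABCD}, and the restricted closure of {BCD} across the fragments never reaches {A}.
A → E is preserved.
AB → D is preserved.
E → C is preserved.
CE → B is preserved.

BCD -> A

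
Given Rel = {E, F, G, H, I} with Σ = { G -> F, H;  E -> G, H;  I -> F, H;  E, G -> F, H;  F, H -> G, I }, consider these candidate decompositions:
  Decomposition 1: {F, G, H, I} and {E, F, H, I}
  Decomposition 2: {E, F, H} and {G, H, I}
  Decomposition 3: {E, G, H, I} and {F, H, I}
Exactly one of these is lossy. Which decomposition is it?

Decomposition 1: common = {F, H, I}, closure = {F, G, H, I} → lossless.
Decomposition 2: common = {H}, closure = {H} → lossy.
Decomposition 3: common = {H, I}, closure = {F, G, H, I} → lossless.

Decomposition 2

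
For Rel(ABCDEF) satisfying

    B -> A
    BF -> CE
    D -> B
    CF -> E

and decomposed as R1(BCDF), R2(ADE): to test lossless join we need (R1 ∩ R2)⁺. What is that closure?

R1 ∩ R2 = {D}.
D → B applies, adding B
B → A applies, adding A
Closure: {ABD}.

ABD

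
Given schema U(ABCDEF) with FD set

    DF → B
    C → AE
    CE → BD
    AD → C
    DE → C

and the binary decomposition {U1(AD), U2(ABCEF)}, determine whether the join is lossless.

Common attributes: U1 ∩ U2 = {A}.
No dependency enlarges {A}, so (A)⁺ = {A}.
The closure contains neither all of U1 = {AD} nor all of U2 = {ABCEF}, so the common attributes are not a superkey of either fragment. The join is lossy.

No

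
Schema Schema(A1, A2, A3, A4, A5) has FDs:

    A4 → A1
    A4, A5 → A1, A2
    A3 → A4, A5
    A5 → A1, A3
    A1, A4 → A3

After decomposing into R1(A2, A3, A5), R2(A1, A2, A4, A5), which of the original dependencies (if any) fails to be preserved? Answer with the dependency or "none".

none

A4 → A1 lies within R2.
A4, A5 → A1, A2 lies within R2.
A3 → A4, A5: restricted closure across fragments reaches A4, A5.
A5 → A1, A3: restricted closure across fragments reaches A1, A3.
A1, A4 → A3: restricted closure across fragments reaches A3.
Every dependency is enforceable on the fragments, so the decomposition is dependency-preserving.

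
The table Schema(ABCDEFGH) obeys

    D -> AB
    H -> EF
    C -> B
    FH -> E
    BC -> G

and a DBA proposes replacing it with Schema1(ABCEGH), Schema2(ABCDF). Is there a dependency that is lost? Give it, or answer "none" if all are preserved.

Check H → EF: no single fragment contains all of {EFH}, and the restricted closure of {H} across the fragments never reaches {EF}.
D → AB is preserved.
C → B is preserved.
FH → E is preserved.
BC → G is preserved.

H -> EF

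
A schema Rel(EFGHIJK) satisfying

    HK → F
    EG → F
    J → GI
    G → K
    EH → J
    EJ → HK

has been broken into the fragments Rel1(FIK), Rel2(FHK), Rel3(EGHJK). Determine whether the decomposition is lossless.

No

Chase test. Columns are EFGHIJK; row i has aⱼ where attribute j ∈ Reli, else bᵢⱼ.
Initial tableau (one row per fragment):
  row 1: b11 a2 b13 b14 a5 b16 a7
  row 2: b21 a2 b23 a4 b25 b26 a7
  row 3: a1 b32 a3 a4 b35 a6 a7
Rows 2 and 3 agree on HK; apply HK→F and equate their F entries.
No row becomes fully distinguished — the join is lossy.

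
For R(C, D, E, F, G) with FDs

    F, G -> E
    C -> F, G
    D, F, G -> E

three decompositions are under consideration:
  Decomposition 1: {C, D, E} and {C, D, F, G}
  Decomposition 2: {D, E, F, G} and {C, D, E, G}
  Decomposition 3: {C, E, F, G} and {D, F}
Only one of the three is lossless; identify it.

Decomposition 1: common = {C, D}, closure = {C, D, E, F, G} → lossless.
Decomposition 2: common = {D, E, G}, closure = {D, E, G} → lossy.
Decomposition 3: common = {F}, closure = {F} → lossy.

Decomposition 1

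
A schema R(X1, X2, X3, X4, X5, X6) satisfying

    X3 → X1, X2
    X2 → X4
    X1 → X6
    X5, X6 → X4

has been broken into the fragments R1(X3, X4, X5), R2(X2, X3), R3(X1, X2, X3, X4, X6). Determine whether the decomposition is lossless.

Chase test. Columns are X1, X2, X3, X4, X5, X6; row i has aⱼ where attribute j ∈ Ri, else bᵢⱼ.
Initial tableau (one row per fragment):
  row 1: b11 b12 a3 a4 a5 b16
  row 2: b21 a2 a3 b24 b25 b26
  row 3: a1 a2 a3 a4 b35 a6
Rows 1 and 2 agree on X3; apply X3→X1, X2 and equate their X1, X2 entries.
Rows 1 and 3 agree on X3; apply X3→X1, X2 and equate their X1, X2 entries.
Rows 1 and 2 agree on X2; apply X2→X4 and equate their X4 entries.
Rows 1 and 2 agree on X1; apply X1→X6 and equate their X6 entries.
Rows 1 and 3 agree on X1; apply X1→X6 and equate their X6 entries.
Row 1 is now all distinguished symbols — the join is lossless.

Yes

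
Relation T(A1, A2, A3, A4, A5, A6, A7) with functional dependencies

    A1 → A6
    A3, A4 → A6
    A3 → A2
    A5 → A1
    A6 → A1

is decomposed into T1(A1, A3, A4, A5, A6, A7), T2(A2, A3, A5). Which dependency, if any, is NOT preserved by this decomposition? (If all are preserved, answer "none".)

none

A1 → A6 lies within T1.
A3, A4 → A6 lies within T1.
A3 → A2 lies within T2.
A5 → A1 lies within T1.
A6 → A1 lies within T1.
Every dependency is enforceable on the fragments, so the decomposition is dependency-preserving.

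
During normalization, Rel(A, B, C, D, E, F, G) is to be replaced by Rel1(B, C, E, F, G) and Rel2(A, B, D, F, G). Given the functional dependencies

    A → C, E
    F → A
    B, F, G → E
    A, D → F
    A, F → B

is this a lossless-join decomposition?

Yes

Common attributes: Rel1 ∩ Rel2 = {B, F, G}.
Closure of {B, F, G}: F → A applies, adding A; B, F, G → E applies, adding E; A → C, E applies, adding C. So (B, F, G)⁺ = {A, B, C, E, F, G}.
This closure contains every attribute of Rel1, so Rel1 ∩ Rel2 → Rel1. The join is lossless.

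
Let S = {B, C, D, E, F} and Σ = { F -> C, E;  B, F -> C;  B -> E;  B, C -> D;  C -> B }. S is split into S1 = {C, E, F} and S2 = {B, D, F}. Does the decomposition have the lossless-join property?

Common attributes: S1 ∩ S2 = {F}.
Closure of {F}: F → C, E applies, adding C, E; C → B applies, adding B; B, C → D applies, adding D. So (F)⁺ = {B, C, D, E, F}.
This closure contains every attribute of S1, so S1 ∩ S2 → S1. The join is lossless.

Yes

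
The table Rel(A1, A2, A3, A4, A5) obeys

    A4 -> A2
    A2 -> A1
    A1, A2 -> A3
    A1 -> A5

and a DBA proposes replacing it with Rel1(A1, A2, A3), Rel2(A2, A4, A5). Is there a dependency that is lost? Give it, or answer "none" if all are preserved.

A1 -> A5

Check A1 → A5: no single fragment contains all of {A1, A5}, and the restricted closure of {A1} across the fragments never reaches {A5}.
A4 → A2 is preserved.
A2 → A1 is preserved.
A1, A2 → A3 is preserved.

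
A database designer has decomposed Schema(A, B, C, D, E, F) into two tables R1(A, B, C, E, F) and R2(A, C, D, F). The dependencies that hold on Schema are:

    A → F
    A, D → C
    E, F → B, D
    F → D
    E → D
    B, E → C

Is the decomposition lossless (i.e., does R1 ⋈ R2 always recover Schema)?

Yes

Common attributes: R1 ∩ R2 = {A, C, F}.
Closure of {A, C, F}: F → D applies, adding D. So (A, C, F)⁺ = {A, C, D, F}.
This closure contains every attribute of R2, so R1 ∩ R2 → R2. The join is lossless.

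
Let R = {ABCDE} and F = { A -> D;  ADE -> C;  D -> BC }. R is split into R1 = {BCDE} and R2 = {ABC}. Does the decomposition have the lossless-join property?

No

Common attributes: R1 ∩ R2 = {BC}.
No dependency enlarges {BC}, so (BC)⁺ = {BC}.
The closure contains neither all of R1 = {BCDE} nor all of R2 = {ABC}, so the common attributes are not a superkey of either fragment. The join is lossy.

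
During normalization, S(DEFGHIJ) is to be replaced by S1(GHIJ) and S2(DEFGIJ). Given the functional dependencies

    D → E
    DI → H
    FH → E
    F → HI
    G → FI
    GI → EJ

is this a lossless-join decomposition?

Yes

Common attributes: S1 ∩ S2 = {GIJ}.
Closure of {GIJ}: G → FI applies, adding F; GI → EJ applies, adding E; F → HI applies, adding H. So (GIJ)⁺ = {EFGHIJ}.
This closure contains every attribute of S1, so S1 ∩ S2 → S1. The join is lossless.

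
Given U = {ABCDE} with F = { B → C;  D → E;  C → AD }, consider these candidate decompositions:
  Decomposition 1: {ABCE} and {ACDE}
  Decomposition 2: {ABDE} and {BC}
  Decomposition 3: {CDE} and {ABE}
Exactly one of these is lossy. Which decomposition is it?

Decomposition 3

Decomposition 1: common = {ACE}, closure = {ACDE} → lossless.
Decomposition 2: common = {B}, closure = {ABCDE} → lossless.
Decomposition 3: common = {E}, closure = {E} → lossy.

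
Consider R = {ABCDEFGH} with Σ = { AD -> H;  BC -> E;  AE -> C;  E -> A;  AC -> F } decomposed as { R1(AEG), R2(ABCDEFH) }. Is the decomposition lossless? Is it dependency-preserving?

Lossless test: (AE)⁺ = {ACEF}, which is a superkey of neither fragment — lossy.
Dependency preservation: every FD's attributes lie within a single fragment, so each can be enforced locally — preserved.

lossy but dependency-preserving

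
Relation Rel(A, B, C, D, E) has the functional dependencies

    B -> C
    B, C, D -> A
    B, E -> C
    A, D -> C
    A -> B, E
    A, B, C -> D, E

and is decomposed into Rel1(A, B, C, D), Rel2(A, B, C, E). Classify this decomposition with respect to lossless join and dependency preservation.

lossless and dependency-preserving

Lossless test: (A, B, C)⁺ = {A, B, C, D, E}, which contains all of one fragment — lossless.
Dependency preservation: A, B, C → D, E is not contained in any single fragment, but the restricted closure of its left-hand side across the fragments still reaches the right-hand side; the remaining FDs each lie inside some fragment. All dependencies are preserved.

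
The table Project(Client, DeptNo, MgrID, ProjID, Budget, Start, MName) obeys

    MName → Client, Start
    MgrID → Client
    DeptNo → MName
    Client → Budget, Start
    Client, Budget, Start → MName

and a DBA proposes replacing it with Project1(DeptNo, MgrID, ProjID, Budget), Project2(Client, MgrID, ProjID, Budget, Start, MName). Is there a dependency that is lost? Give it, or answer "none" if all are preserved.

DeptNo → MName

Check DeptNo → MName: no single fragment contains all of {DeptNo, MName}, and the restricted closure of {DeptNo} across the fragments never reaches {MName}.
MName → Client, Start is preserved.
MgrID → Client is preserved.
Client → Budget, Start is preserved.
Client, Budget, Start → MName is preserved.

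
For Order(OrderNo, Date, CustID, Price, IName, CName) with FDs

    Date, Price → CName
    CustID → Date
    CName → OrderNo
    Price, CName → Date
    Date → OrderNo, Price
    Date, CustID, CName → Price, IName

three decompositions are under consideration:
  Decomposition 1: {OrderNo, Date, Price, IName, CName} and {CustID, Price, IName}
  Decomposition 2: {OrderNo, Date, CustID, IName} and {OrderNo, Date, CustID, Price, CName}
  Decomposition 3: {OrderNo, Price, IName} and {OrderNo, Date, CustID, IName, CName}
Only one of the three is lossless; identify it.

Decomposition 2

Decomposition 1: common = {Price, IName}, closure = {Price, IName} → lossy.
Decomposition 2: common = {OrderNo, Date, CustID}, closure = {OrderNo, Date, CustID, Price, IName, CName} → lossless.
Decomposition 3: common = {OrderNo, IName}, closure = {OrderNo, IName} → lossy.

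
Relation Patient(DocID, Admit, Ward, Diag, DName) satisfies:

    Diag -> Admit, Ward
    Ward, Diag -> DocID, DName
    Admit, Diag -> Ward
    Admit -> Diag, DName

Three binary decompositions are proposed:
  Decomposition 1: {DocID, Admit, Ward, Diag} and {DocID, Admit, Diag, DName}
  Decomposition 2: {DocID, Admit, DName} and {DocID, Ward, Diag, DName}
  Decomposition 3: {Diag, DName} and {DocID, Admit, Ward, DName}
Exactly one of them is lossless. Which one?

Decomposition 1: common = {DocID, Admit, Diag}, closure = {DocID, Admit, Ward, Diag, DName} → lossless.
Decomposition 2: common = {DocID, DName}, closure = {DocID, DName} → lossy.
Decomposition 3: common = {DName}, closure = {DName} → lossy.

Decomposition 1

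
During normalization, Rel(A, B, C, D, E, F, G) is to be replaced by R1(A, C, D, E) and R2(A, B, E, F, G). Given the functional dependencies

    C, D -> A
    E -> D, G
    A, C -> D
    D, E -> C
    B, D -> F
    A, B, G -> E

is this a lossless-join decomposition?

Common attributes: R1 ∩ R2 = {A, E}.
Closure of {A, E}: E → D, G applies, adding D, G; D, E → C applies, adding C. So (A, E)⁺ = {A, C, D, E, G}.
This closure contains every attribute of R1, so R1 ∩ R2 → R1. The join is lossless.

Yes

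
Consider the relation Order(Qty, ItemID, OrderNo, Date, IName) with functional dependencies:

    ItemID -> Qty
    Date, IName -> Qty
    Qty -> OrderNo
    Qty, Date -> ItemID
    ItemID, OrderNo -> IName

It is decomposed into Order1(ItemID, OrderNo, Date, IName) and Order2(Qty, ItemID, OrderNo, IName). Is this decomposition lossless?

Common attributes: Order1 ∩ Order2 = {ItemID, OrderNo, IName}.
Closure of {ItemID, OrderNo, IName}: ItemID → Qty applies, adding Qty. So (ItemID, OrderNo, IName)⁺ = {Qty, ItemID, OrderNo, IName}.
This closure contains every attribute of Order2, so Order1 ∩ Order2 → Order2. The join is lossless.

Yes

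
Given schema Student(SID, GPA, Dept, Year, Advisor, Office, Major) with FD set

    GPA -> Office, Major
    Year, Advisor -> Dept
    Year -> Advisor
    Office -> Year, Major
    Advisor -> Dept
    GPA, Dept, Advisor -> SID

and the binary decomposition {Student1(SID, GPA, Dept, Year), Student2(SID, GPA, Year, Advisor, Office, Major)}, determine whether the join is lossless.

Yes

Common attributes: Student1 ∩ Student2 = {SID, GPA, Year}.
Closure of {SID, GPA, Year}: GPA → Office, Major applies, adding Office, Major; Year → Advisor applies, adding Advisor; Advisor → Dept applies, adding Dept. So (SID, GPA, Year)⁺ = {SID, GPA, Dept, Year, Advisor, Office, Major}.
This closure contains every attribute of Student1, so Student1 ∩ Student2 → Student1. The join is lossless.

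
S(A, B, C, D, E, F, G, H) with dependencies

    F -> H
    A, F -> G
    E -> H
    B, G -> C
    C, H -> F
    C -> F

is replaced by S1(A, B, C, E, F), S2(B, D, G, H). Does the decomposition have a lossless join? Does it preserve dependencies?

Lossless test: (B)⁺ = {B}, which is a superkey of neither fragment — lossy.
Dependency preservation: the restricted closure of {F} across the fragments never reaches {H}, so F → H cannot be enforced without a join — not preserved.

lossy and not dependency-preserving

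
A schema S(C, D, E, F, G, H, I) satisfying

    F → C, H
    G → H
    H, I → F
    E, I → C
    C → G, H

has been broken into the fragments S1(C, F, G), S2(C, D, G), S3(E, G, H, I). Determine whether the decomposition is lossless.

No

Chase test. Columns are C, D, E, F, G, H, I; row i has aⱼ where attribute j ∈ Si, else bᵢⱼ.
Initial tableau (one row per fragment):
  row 1: a1 b12 b13 a4 a5 b16 b17
  row 2: a1 a2 b23 b24 a5 b26 b27
  row 3: b31 b32 a3 b34 a5 a6 a7
Rows 1 and 2 agree on G; apply G→H and equate their H entries.
Rows 1 and 3 agree on G; apply G→H and equate their H entries.
No row becomes fully distinguished — the join is lossy.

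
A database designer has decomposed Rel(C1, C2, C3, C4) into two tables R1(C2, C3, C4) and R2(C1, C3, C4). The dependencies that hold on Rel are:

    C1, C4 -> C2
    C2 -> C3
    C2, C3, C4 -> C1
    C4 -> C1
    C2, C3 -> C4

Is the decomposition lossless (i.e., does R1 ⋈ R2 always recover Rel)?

Yes

Common attributes: R1 ∩ R2 = {C3, C4}.
Closure of {C3, C4}: C4 → C1 applies, adding C1; C1, C4 → C2 applies, adding C2. So (C3, C4)⁺ = {C1, C2, C3, C4}.
This closure contains every attribute of R1, so R1 ∩ R2 → R1. The join is lossless.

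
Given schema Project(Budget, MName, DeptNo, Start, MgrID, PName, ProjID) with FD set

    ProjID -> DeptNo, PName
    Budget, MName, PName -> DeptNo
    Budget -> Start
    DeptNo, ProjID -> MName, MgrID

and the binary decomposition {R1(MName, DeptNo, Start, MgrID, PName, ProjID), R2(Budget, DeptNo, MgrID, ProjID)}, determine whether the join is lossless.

No

Common attributes: R1 ∩ R2 = {DeptNo, MgrID, ProjID}.
Closure of {DeptNo, MgrID, ProjID}: ProjID → DeptNo, PName applies, adding PName; DeptNo, ProjID → MName, MgrID applies, adding MName. So (DeptNo, MgrID, ProjID)⁺ = {MName, DeptNo, MgrID, PName, ProjID}.
The closure contains neither all of R1 = {MName, DeptNo, Start, MgrID, PName, ProjID} nor all of R2 = {Budget, DeptNo, MgrID, ProjID}, so the common attributes are not a superkey of either fragment. The join is lossy.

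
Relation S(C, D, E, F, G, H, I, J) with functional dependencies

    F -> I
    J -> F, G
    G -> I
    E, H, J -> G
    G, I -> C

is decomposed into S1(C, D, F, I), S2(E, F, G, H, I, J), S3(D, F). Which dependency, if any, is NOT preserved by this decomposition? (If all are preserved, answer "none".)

Check G, I → C: no single fragment contains all of {C, G, I}, and the restricted closure of {G, I} across the fragments never reaches {C}.
F → I is preserved.
J → F, G is preserved.
G → I is preserved.
E, H, J → G is preserved.

G, I -> C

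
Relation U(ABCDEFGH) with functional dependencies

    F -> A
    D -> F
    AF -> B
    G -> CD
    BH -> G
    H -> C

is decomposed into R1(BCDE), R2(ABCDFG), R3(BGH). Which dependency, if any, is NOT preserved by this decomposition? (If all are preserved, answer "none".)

H -> C

Check H → C: no single fragment contains all of {CH}, and the restricted closure of {H} across the fragments never reaches {C}.
F → A is preserved.
D → F is preserved.
AF → B is preserved.
G → CD is preserved.
BH → G is preserved.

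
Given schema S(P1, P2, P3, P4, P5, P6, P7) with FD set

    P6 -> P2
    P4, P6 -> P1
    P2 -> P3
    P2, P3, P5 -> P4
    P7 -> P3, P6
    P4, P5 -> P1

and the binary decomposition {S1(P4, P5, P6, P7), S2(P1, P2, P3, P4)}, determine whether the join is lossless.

Common attributes: S1 ∩ S2 = {P4}.
No dependency enlarges {P4}, so (P4)⁺ = {P4}.
The closure contains neither all of S1 = {P4, P5, P6, P7} nor all of S2 = {P1, P2, P3, P4}, so the common attributes are not a superkey of either fragment. The join is lossy.

No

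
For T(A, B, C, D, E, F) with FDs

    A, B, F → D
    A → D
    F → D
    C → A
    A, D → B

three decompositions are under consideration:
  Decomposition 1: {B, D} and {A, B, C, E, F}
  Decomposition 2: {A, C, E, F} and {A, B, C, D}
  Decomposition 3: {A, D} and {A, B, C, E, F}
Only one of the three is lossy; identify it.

Decomposition 1

Decomposition 1: common = {B}, closure = {B} → lossy.
Decomposition 2: common = {A, C}, closure = {A, B, C, D} → lossless.
Decomposition 3: common = {A}, closure = {A, B, D} → lossless.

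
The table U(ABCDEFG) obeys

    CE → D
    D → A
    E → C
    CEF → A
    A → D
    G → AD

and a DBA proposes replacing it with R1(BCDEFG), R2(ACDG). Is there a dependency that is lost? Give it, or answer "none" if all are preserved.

none

CE → D lies within R1.
D → A lies within R2.
E → C lies within R1.
CEF → A: restricted closure across fragments reaches A.
A → D lies within R2.
G → AD lies within R2.
Every dependency is enforceable on the fragments, so the decomposition is dependency-preserving.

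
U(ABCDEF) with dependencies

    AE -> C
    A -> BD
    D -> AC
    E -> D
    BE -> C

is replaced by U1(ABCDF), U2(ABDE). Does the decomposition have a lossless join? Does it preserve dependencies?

Lossless test: (ABD)⁺ = {ABCD}, which is a superkey of neither fragment — lossy.
Dependency preservation: AE → C; BE → C are not contained in any single fragment, but the restricted closure of each left-hand side across the fragments still reaches the right-hand side; the remaining FDs each lie inside some fragment. All dependencies are preserved.

lossy but dependency-preserving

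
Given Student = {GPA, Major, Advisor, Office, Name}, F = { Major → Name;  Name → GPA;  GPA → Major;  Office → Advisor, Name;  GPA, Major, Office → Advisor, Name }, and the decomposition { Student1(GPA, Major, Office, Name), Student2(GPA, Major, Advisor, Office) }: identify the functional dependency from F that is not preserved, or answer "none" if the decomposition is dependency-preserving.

Major → Name lies within Student1.
Name → GPA lies within Student1.
GPA → Major lies within Student1.
Office → Advisor, Name: restricted closure across fragments reaches Advisor, Name.
GPA, Major, Office → Advisor, Name: restricted closure across fragments reaches Advisor, Name.
Every dependency is enforceable on the fragments, so the decomposition is dependency-preserving.

none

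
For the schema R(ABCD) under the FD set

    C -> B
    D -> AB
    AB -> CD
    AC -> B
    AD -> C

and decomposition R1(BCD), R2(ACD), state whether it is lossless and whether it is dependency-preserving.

Lossless test: (CD)⁺ = {ABCD}, which contains all of one fragment — lossless.
Dependency preservation: the restricted closure of {AB} across the fragments never reaches {CD}, so AB → CD cannot be enforced without a join — not preserved.

lossless but not dependency-preserving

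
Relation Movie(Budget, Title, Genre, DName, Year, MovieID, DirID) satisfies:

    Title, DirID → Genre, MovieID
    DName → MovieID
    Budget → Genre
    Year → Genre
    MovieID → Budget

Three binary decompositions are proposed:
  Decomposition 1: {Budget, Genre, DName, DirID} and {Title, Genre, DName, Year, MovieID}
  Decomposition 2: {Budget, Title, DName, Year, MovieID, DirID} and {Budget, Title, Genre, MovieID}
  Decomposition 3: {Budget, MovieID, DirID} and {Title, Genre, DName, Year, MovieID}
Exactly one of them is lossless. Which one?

Decomposition 1: common = {Genre, DName}, closure = {Budget, Genre, DName, MovieID} → lossy.
Decomposition 2: common = {Budget, Title, MovieID}, closure = {Budget, Title, Genre, MovieID} → lossless.
Decomposition 3: common = {MovieID}, closure = {Budget, Genre, MovieID} → lossy.

Decomposition 2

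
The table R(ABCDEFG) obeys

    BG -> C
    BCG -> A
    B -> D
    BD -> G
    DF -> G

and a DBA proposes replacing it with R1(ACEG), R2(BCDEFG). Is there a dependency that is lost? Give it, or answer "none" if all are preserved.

Check BCG → A: no single fragment contains all of {ABCG}, and the restricted closure of {BCG} across the fragments never reaches {A}.
BG → C is preserved.
B → D is preserved.
BD → G is preserved.
DF → G is preserved.

BCG -> A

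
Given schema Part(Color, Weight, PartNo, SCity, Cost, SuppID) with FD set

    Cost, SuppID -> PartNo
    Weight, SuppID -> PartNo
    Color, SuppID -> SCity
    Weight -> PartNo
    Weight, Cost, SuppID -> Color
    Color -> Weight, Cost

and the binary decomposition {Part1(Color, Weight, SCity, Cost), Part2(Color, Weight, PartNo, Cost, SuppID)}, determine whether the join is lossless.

Common attributes: Part1 ∩ Part2 = {Color, Weight, Cost}.
Closure of {Color, Weight, Cost}: Weight → PartNo applies, adding PartNo. So (Color, Weight, Cost)⁺ = {Color, Weight, PartNo, Cost}.
The closure contains neither all of Part1 = {Color, Weight, SCity, Cost} nor all of Part2 = {Color, Weight, PartNo, Cost, SuppID}, so the common attributes are not a superkey of either fragment. The join is lossy.

No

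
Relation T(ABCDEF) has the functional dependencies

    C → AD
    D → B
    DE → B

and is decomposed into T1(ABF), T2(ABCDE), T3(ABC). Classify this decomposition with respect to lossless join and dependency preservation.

Lossless test (chase): Rows 2 and 3 agree on C; apply C→AD and equate their AD entries. No row becomes fully distinguished — the join is lossy.
Dependency preservation: every FD's attributes lie within a single fragment, so each can be enforced locally — preserved.

lossy but dependency-preserving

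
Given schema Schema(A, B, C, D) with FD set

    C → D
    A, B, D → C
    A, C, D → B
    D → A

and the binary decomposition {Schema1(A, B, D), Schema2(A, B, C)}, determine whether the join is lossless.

No

Common attributes: Schema1 ∩ Schema2 = {A, B}.
No dependency enlarges {A, B}, so (A, B)⁺ = {A, B}.
The closure contains neither all of Schema1 = {A, B, D} nor all of Schema2 = {A, B, C}, so the common attributes are not a superkey of either fragment. The join is lossy.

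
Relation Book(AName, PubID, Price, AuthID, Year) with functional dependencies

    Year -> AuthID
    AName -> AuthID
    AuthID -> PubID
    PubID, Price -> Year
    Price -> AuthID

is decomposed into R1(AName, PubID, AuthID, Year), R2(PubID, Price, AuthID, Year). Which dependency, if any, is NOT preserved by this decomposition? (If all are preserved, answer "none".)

none

Year → AuthID lies within R1.
AName → AuthID lies within R1.
AuthID → PubID lies within R1.
PubID, Price → Year lies within R2.
Price → AuthID lies within R2.
Every dependency is enforceable on the fragments, so the decomposition is dependency-preserving.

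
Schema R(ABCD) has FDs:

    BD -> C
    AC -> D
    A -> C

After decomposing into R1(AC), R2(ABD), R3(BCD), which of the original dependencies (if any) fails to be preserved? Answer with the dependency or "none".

BD → C lies within R3.
AC → D: restricted closure across fragments reaches D.
A → C lies within R1.
Every dependency is enforceable on the fragments, so the decomposition is dependency-preserving.

none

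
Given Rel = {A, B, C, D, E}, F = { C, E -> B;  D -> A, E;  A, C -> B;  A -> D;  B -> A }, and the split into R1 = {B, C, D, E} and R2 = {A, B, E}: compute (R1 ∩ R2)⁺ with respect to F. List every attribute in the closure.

R1 ∩ R2 = {B, E}.
B → A applies, adding A
A → D applies, adding D
Closure: {A, B, D, E}.

A, B, D, E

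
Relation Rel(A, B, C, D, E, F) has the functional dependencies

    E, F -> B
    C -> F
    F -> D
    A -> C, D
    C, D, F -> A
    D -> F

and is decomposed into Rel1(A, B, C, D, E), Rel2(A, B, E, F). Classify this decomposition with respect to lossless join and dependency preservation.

lossless but not dependency-preserving

Lossless test: (A, B, E)⁺ = {A, B, C, D, E, F}, which contains all of one fragment — lossless.
Dependency preservation: the restricted closure of {F} across the fragments never reaches {D}, so F → D cannot be enforced without a join — not preserved.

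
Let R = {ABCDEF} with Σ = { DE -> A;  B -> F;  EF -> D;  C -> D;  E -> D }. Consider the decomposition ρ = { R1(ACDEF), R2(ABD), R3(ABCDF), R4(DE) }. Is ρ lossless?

Chase test. Columns are ABCDEF; row i has aⱼ where attribute j ∈ Ri, else bᵢⱼ.
Initial tableau (one row per fragment):
  row 1: a1 b12 a3 a4 a5 a6
  row 2: a1 a2 b23 a4 b25 b26
  row 3: a1 a2 a3 a4 b35 a6
  row 4: b41 b42 b43 a4 a5 b46
Rows 1 and 4 agree on DE; apply DE→A and equate their A entries.
Rows 2 and 3 agree on B; apply B→F and equate their F entries.
No row becomes fully distinguished — the join is lossy.

No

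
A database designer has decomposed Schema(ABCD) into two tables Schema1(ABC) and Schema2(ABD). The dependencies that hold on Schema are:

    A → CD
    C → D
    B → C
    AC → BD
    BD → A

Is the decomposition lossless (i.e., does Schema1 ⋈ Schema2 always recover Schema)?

Yes

Common attributes: Schema1 ∩ Schema2 = {AB}.
Closure of {AB}: A → CD applies, adding CD. So (AB)⁺ = {ABCD}.
This closure contains every attribute of Schema1, so Schema1 ∩ Schema2 → Schema1. The join is lossless.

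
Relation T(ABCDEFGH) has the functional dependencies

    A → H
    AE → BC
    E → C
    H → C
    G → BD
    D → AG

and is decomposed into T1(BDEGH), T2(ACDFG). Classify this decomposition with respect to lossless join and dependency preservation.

Lossless test: (DG)⁺ = {ABCDGH}, which is a superkey of neither fragment — lossy.
Dependency preservation: the restricted closure of {A} across the fragments never reaches {H}, so A → H cannot be enforced without a join — not preserved.

lossy and not dependency-preserving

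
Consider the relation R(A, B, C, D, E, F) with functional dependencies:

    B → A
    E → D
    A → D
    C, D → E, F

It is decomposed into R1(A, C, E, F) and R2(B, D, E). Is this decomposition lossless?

No

Common attributes: R1 ∩ R2 = {E}.
Closure of {E}: E → D applies, adding D. So (E)⁺ = {D, E}.
The closure contains neither all of R1 = {A, C, E, F} nor all of R2 = {B, D, E}, so the common attributes are not a superkey of either fragment. The join is lossy.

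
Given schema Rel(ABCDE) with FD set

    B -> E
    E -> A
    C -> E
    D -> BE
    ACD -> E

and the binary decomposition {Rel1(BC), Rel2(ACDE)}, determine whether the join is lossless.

Common attributes: Rel1 ∩ Rel2 = {C}.
Closure of {C}: C → E applies, adding E; E → A applies, adding A. So (C)⁺ = {ACE}.
The closure contains neither all of Rel1 = {BC} nor all of Rel2 = {ACDE}, so the common attributes are not a superkey of either fragment. The join is lossy.

No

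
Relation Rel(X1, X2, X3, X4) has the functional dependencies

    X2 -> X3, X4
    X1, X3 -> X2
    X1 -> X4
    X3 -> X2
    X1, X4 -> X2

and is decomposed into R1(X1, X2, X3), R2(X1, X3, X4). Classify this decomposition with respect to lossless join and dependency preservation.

lossless and dependency-preserving

Lossless test: (X1, X3)⁺ = {X1, X2, X3, X4}, which contains all of one fragment — lossless.
Dependency preservation: X2 → X3, X4; X1, X4 → X2 are not contained in any single fragment, but the restricted closure of each left-hand side across the fragments still reaches the right-hand side; the remaining FDs each lie inside some fragment. All dependencies are preserved.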